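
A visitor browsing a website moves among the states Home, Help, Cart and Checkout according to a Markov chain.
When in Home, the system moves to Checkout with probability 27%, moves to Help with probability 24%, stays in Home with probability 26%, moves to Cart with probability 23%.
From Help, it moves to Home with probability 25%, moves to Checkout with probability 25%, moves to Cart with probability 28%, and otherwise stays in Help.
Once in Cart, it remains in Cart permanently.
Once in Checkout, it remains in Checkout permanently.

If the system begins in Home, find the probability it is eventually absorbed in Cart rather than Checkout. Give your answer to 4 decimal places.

Let h(s) be the probability of absorption at Cart starting from transient state s. Then h(Cart) = 1 and h(Checkout) = 0. By first-step analysis:
h(Home) = 0.26·h(Home) + 0.24·h(Help) + 0.23·1 + 0.27·0
h(Help) = 0.25·h(Home) + 0.22·h(Help) + 0.28·1 + 0.25·0
Solving: h(Home) = 0.4768, h(Help) = 0.5118.
Starting from Home, the probability is 0.4768.

0.4768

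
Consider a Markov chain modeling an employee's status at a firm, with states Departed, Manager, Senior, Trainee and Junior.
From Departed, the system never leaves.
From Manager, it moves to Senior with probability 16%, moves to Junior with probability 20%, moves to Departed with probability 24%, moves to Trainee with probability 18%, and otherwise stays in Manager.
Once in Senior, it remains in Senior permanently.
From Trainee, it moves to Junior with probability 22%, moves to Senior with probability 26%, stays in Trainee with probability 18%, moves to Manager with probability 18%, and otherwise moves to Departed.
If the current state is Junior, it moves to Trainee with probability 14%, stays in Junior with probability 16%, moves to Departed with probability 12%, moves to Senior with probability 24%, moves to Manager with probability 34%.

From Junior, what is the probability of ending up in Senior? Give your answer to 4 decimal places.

0.5796

Let h(s) be the probability of absorption at Senior starting from transient state s. Then h(Senior) = 1 and h(Departed) = 0. By first-step analysis:
h(Manager) = 0.24·0 + 0.22·h(Manager) + 0.16·1 + 0.18·h(Trainee) + 0.2·h(Junior)
h(Trainee) = 0.16·0 + 0.18·h(Manager) + 0.26·1 + 0.18·h(Trainee) + 0.22·h(Junior)
h(Junior) = 0.12·0 + 0.34·h(Manager) + 0.24·1 + 0.14·h(Trainee) + 0.16·h(Junior)
Solving: h(Manager) = 0.4875, h(Trainee) = 0.5796, h(Junior) = 0.5796.
Starting from Junior, the probability is 0.5796.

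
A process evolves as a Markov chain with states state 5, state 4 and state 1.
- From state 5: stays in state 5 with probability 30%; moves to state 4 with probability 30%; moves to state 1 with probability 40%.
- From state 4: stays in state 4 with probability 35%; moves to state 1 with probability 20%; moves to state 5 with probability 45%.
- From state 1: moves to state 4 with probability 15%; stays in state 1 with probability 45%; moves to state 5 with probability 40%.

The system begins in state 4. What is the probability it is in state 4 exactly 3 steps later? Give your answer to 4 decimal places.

Propagate the distribution vector 3 steps from state 4.
After 0 steps: (0.0000, 1.0000, 0.0000)
After 1 step: (0.4500, 0.3500, 0.2000)
After 2 steps: (0.3725, 0.2875, 0.3400)
After 3 steps: (0.3771, 0.2634, 0.3595)
P(in state 4 after 3 steps) = 0.2634

0.2634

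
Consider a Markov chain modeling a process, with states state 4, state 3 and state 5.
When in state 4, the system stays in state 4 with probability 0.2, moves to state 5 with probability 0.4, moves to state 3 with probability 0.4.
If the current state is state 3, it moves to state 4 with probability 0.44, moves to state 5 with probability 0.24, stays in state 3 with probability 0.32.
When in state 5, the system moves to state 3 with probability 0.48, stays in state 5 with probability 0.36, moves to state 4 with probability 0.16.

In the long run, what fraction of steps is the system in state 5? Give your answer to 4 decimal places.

0.3239

Let the stationary distribution be π with π = πP and π_1 + π_2 + π_3 = 1.
π_1 = 0.2·π_1 + 0.44·π_2 + 0.16·π_3
π_2 = 0.4·π_1 + 0.32·π_2 + 0.48·π_3
Solving with the normalization constraint gives π = (0.2817, 0.3944, 0.3239).
So the stationary probability of state 5 is 0.3239.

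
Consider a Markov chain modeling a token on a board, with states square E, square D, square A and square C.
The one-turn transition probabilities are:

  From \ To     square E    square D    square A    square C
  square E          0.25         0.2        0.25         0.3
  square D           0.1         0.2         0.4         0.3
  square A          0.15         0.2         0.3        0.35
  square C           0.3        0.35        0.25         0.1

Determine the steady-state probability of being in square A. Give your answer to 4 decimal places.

0.3010

Let the stationary distribution be π with π = πP and π_1 + π_2 + π_3 + π_4 = 1.
π_1 = 0.25·π_1 + 0.1·π_2 + 0.15·π_3 + 0.3·π_4
π_2 = 0.2·π_1 + 0.2·π_2 + 0.2·π_3 + 0.35·π_4
π_3 = 0.25·π_1 + 0.4·π_2 + 0.3·π_3 + 0.25·π_4
Solving with the normalization constraint gives π = (0.1971, 0.2394, 0.3010, 0.2625).
So the stationary probability of square A is 0.3010.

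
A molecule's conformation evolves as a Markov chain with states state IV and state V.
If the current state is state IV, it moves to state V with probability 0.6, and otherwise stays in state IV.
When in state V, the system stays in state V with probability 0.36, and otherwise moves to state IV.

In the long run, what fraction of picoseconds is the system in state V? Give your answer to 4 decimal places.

0.4839

Let the stationary distribution be π with π = πP and π_1 + π_2 = 1.
π_1 = 0.4·π_1 + 0.64·π_2
Solving with the normalization constraint gives π = (0.5161, 0.4839).
So the stationary probability of state V is 0.4839.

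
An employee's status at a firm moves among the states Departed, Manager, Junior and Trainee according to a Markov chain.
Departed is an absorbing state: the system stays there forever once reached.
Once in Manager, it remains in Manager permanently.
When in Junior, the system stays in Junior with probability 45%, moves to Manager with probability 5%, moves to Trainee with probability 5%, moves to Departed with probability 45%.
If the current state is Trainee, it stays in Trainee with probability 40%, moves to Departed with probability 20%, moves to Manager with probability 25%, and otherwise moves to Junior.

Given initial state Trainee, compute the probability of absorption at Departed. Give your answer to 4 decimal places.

0.5504

Let h(s) be the probability of absorption at Departed starting from transient state s. Then h(Departed) = 1 and h(Manager) = 0. By first-step analysis:
h(Junior) = 0.45·1 + 0.05·0 + 0.45·h(Junior) + 0.05·h(Trainee)
h(Trainee) = 0.2·1 + 0.25·0 + 0.15·h(Junior) + 0.4·h(Trainee)
Solving: h(Junior) = 0.8682, h(Trainee) = 0.5504.
Starting from Trainee, the probability is 0.5504.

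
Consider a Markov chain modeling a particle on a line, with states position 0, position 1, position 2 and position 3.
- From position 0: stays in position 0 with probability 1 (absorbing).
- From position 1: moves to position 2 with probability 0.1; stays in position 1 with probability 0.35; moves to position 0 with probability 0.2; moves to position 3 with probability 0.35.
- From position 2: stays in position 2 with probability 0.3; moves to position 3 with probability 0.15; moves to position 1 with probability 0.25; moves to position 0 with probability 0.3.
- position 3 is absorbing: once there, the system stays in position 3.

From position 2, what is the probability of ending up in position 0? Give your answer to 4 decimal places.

0.5698

Let h(s) be the probability of absorption at position 0 starting from transient state s. Then h(position 0) = 1 and h(position 3) = 0. By first-step analysis:
h(position 1) = 0.2·1 + 0.35·h(position 1) + 0.1·h(position 2) + 0.35·0
h(position 2) = 0.3·1 + 0.25·h(position 1) + 0.3·h(position 2) + 0.15·0
Solving: h(position 1) = 0.3953, h(position 2) = 0.5698.
Starting from position 2, the probability is 0.5698.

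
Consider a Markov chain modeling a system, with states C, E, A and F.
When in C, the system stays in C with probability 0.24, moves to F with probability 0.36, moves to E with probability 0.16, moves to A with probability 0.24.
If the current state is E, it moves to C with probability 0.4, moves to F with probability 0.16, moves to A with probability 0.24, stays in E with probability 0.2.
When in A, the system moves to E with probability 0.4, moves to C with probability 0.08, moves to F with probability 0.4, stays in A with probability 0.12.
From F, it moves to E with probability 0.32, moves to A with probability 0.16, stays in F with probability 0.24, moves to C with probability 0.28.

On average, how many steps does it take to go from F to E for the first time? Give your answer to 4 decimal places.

3.3786

Let t(s) be the expected number of steps to first reach E from state s, with t(E) = 0. Conditioning on the first step:
t(C) = 1 + 0.24·t(C) + 0.24·t(A) + 0.36·t(F)
t(A) = 1 + 0.08·t(C) + 0.12·t(A) + 0.4·t(F)
t(F) = 1 + 0.28·t(C) + 0.16·t(A) + 0.24·t(F)
Solving: t(C) = 3.8712, t(A) = 3.0240, t(F) = 3.3786.
Expected steps from F to E: 3.3786.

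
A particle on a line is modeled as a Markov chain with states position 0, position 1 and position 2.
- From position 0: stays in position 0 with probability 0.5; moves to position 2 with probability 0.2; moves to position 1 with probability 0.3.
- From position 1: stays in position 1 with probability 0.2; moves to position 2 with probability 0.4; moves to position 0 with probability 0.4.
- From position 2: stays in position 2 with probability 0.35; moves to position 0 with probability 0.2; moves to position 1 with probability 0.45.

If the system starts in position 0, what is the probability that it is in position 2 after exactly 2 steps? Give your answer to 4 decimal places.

Sum over the intermediate state after 1 step:
P = P(position 0→position 0)·P(position 0→position 2) + P(position 0→position 1)·P(position 1→position 2) + P(position 0→position 2)·P(position 2→position 2)
  = 0.5×0.2 + 0.3×0.4 + 0.2×0.35
  = 0.1000 + 0.1200 + 0.0700 = 0.2900

0.2900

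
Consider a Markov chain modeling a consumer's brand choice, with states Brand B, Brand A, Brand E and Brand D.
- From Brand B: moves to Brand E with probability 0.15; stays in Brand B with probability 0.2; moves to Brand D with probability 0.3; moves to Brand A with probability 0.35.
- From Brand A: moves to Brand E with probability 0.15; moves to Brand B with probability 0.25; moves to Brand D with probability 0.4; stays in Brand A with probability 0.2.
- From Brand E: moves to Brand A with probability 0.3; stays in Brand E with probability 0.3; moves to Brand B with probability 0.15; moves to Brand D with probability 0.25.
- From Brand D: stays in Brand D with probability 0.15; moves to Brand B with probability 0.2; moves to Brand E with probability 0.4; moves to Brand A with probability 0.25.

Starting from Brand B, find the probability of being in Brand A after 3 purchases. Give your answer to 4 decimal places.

Propagate the distribution vector 3 purchases from Brand B.
After 0 purchases: (1.0000, 0.0000, 0.0000, 0.0000)
After 1 purchase: (0.2000, 0.3500, 0.1500, 0.3000)
After 2 purchases: (0.2100, 0.2600, 0.2475, 0.2825)
After 3 purchases: (0.2006, 0.2704, 0.2578, 0.2713)
P(in Brand A after 3 purchases) = 0.2704

0.2704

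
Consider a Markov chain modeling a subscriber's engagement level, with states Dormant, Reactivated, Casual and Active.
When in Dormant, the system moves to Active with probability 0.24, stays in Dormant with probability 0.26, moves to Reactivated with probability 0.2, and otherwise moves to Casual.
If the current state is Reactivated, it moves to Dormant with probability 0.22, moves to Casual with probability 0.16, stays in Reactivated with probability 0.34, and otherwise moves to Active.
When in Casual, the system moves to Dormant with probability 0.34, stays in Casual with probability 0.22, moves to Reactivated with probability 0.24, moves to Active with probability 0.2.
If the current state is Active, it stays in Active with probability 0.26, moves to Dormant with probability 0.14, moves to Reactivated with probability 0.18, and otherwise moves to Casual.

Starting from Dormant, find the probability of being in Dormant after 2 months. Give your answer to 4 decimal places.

0.2472

Propagate the distribution vector 2 months from Dormant.
After 0 months: (1.0000, 0.0000, 0.0000, 0.0000)
After 1 month: (0.2600, 0.2000, 0.3000, 0.2400)
After 2 months: (0.2472, 0.2352, 0.2768, 0.2408)
P(in Dormant after 2 months) = 0.2472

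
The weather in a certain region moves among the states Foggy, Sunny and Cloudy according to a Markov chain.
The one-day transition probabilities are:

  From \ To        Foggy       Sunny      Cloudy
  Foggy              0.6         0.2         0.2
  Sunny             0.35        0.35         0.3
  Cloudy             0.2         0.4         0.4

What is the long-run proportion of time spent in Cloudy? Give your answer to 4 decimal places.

0.2879

Let the stationary distribution be π with π = πP and π_1 + π_2 + π_3 = 1.
π_1 = 0.6·π_1 + 0.35·π_2 + 0.2·π_3
π_2 = 0.2·π_1 + 0.35·π_2 + 0.4·π_3
Solving with the normalization constraint gives π = (0.4091, 0.3030, 0.2879).
So the stationary probability of Cloudy is 0.2879.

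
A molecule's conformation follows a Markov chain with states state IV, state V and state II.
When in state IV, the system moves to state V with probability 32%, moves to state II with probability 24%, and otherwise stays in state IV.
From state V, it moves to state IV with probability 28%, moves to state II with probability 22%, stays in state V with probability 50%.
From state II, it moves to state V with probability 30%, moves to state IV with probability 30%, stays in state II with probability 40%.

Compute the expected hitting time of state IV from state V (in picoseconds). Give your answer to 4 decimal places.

Let t(s) be the expected number of picoseconds to first reach state IV from state s, with t(state IV) = 0. Conditioning on the first picosecond:
t(state V) = 1 + 0.5·t(state V) + 0.22·t(state II)
t(state II) = 1 + 0.3·t(state V) + 0.4·t(state II)
Solving: t(state V) = 3.5043, t(state II) = 3.4188.
Expected picoseconds from state V to state IV: 3.5043.

3.5043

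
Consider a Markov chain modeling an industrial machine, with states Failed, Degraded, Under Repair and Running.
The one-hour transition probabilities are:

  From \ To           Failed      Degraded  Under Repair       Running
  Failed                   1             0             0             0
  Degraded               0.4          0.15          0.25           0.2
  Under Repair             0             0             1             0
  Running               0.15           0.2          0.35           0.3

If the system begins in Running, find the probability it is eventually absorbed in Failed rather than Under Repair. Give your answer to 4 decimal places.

0.3739

Let h(s) be the probability of absorption at Failed starting from transient state s. Then h(Failed) = 1 and h(Under Repair) = 0. By first-step analysis:
h(Degraded) = 0.4·1 + 0.15·h(Degraded) + 0.25·0 + 0.2·h(Running)
h(Running) = 0.15·1 + 0.2·h(Degraded) + 0.35·0 + 0.3·h(Running)
Solving: h(Degraded) = 0.5586, h(Running) = 0.3739.
Starting from Running, the probability is 0.3739.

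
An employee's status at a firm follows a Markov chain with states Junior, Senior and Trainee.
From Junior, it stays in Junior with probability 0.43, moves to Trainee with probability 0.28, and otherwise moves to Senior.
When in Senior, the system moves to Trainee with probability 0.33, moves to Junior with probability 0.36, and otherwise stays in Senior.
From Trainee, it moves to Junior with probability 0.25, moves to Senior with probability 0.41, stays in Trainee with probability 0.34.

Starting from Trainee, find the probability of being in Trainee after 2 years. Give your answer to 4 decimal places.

Sum over the intermediate state after 1 year:
P = P(Trainee→Junior)·P(Junior→Trainee) + P(Trainee→Senior)·P(Senior→Trainee) + P(Trainee→Trainee)·P(Trainee→Trainee)
  = 0.25×0.28 + 0.41×0.33 + 0.34×0.34
  = 0.0700 + 0.1353 + 0.1156 = 0.3209

0.3209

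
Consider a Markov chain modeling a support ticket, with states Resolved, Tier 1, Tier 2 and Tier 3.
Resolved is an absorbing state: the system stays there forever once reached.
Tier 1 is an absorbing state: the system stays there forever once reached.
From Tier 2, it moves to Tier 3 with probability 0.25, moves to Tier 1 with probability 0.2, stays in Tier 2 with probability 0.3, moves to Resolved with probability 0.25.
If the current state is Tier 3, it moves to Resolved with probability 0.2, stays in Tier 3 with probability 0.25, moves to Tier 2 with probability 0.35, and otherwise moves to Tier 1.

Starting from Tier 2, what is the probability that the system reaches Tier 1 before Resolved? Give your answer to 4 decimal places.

0.4571

Let h(s) be the probability of absorption at Tier 1 starting from transient state s. Then h(Tier 1) = 1 and h(Resolved) = 0. By first-step analysis:
h(Tier 2) = 0.25·0 + 0.2·1 + 0.3·h(Tier 2) + 0.25·h(Tier 3)
h(Tier 3) = 0.2·0 + 0.2·1 + 0.35·h(Tier 2) + 0.25·h(Tier 3)
Solving: h(Tier 2) = 0.4571, h(Tier 3) = 0.4800.
Starting from Tier 2, the probability is 0.4571.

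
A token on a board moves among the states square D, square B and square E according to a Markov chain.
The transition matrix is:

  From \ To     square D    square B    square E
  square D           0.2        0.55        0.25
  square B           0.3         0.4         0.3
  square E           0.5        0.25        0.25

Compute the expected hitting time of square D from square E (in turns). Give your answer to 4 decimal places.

2.2667

Let t(s) be the expected number of turns to first reach square D from state s, with t(square D) = 0. Conditioning on the first turn:
t(square B) = 1 + 0.4·t(square B) + 0.3·t(square E)
t(square E) = 1 + 0.25·t(square B) + 0.25·t(square E)
Solving: t(square B) = 2.8000, t(square E) = 2.2667.
Expected turns from square E to square D: 2.2667.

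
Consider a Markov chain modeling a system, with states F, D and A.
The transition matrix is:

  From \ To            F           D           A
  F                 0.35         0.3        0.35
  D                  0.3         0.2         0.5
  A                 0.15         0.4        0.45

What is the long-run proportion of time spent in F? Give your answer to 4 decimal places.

0.2462

Let the stationary distribution be π with π = πP and π_1 + π_2 + π_3 = 1.
π_1 = 0.35·π_1 + 0.3·π_2 + 0.15·π_3
π_2 = 0.3·π_1 + 0.2·π_2 + 0.4·π_3
Solving with the normalization constraint gives π = (0.2462, 0.3128, 0.4410).
So the stationary probability of F is 0.2462.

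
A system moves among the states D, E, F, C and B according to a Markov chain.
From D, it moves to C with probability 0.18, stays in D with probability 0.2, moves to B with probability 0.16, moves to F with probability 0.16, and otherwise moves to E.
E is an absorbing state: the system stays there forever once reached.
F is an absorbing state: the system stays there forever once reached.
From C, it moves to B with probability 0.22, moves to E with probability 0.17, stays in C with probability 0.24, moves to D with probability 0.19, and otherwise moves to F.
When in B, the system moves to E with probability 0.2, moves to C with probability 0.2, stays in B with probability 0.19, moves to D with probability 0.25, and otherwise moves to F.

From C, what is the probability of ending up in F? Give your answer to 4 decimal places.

0.4590

Let h(s) be the probability of absorption at F starting from transient state s. Then h(F) = 1 and h(E) = 0. By first-step analysis:
h(D) = 0.2·h(D) + 0.3·0 + 0.16·1 + 0.18·h(C) + 0.16·h(B)
h(C) = 0.19·h(D) + 0.17·0 + 0.18·1 + 0.24·h(C) + 0.22·h(B)
h(B) = 0.25·h(D) + 0.2·0 + 0.16·1 + 0.2·h(C) + 0.19·h(B)
Solving: h(D) = 0.3895, h(C) = 0.4590, h(B) = 0.4311.
Starting from C, the probability is 0.4590.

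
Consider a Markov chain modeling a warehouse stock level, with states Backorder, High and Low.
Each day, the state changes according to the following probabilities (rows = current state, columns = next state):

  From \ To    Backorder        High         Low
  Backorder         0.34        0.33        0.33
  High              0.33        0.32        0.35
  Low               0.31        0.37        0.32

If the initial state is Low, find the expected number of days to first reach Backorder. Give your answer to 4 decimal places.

Let t(s) be the expected number of days to first reach Backorder from state s, with t(Backorder) = 0. Conditioning on the first day:
t(High) = 1 + 0.32·t(High) + 0.35·t(Low)
t(Low) = 1 + 0.37·t(High) + 0.32·t(Low)
Solving: t(High) = 3.0940, t(Low) = 3.1541.
Expected days from Low to Backorder: 3.1541.

3.1541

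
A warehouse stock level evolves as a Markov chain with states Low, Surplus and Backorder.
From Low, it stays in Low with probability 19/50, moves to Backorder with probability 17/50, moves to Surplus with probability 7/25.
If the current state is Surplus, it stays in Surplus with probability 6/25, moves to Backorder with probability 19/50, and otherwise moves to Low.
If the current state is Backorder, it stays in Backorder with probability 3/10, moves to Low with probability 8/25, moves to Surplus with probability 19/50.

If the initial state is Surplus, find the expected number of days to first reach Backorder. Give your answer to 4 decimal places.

Let t(s) be the expected number of days to first reach Backorder from state s, with t(Backorder) = 0. Conditioning on the first day:
t(Low) = 1 + 0.38·t(Low) + 0.28·t(Surplus)
t(Surplus) = 1 + 0.38·t(Low) + 0.24·t(Surplus)
Solving: t(Low) = 2.8509, t(Surplus) = 2.7412.
Expected days from Surplus to Backorder: 2.7412.

2.7412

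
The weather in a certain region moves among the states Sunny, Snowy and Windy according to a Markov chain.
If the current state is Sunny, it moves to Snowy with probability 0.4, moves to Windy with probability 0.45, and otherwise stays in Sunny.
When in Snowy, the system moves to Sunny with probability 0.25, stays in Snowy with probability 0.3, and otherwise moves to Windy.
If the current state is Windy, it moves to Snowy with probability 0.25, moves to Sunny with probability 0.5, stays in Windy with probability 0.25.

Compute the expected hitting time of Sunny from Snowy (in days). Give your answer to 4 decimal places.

Let t(s) be the expected number of days to first reach Sunny from state s, with t(Sunny) = 0. Conditioning on the first day:
t(Snowy) = 1 + 0.3·t(Snowy) + 0.45·t(Windy)
t(Windy) = 1 + 0.25·t(Snowy) + 0.25·t(Windy)
Solving: t(Snowy) = 2.9091, t(Windy) = 2.3030.
Expected days from Snowy to Sunny: 2.9091.

2.9091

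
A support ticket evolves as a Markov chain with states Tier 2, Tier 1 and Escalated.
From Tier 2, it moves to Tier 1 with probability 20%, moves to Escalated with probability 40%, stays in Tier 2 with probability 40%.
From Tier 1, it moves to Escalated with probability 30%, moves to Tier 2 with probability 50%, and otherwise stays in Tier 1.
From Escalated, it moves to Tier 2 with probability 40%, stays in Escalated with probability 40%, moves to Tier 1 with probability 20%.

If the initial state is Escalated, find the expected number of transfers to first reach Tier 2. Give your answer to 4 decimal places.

2.3810

Let t(s) be the expected number of transfers to first reach Tier 2 from state s, with t(Tier 2) = 0. Conditioning on the first transfer:
t(Tier 1) = 1 + 0.2·t(Tier 1) + 0.3·t(Escalated)
t(Escalated) = 1 + 0.2·t(Tier 1) + 0.4·t(Escalated)
Solving: t(Tier 1) = 2.1429, t(Escalated) = 2.3810.
Expected transfers from Escalated to Tier 2: 2.3810.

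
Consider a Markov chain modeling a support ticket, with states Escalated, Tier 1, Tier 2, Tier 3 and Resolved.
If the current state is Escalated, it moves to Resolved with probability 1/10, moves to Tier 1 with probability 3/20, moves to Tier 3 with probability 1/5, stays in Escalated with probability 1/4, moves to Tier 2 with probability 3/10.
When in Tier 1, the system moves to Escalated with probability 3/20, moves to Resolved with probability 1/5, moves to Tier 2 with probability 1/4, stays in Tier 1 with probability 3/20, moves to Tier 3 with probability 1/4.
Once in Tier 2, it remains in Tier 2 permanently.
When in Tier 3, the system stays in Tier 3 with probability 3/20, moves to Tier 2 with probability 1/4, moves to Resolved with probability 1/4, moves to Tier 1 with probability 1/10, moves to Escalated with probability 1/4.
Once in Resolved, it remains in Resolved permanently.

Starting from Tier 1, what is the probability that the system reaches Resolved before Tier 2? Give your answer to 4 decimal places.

0.4250

Let h(s) be the probability of absorption at Resolved starting from transient state s. Then h(Resolved) = 1 and h(Tier 2) = 0. By first-step analysis:
h(Escalated) = 0.25·h(Escalated) + 0.15·h(Tier 1) + 0.3·0 + 0.2·h(Tier 3) + 0.1·1
h(Tier 1) = 0.15·h(Escalated) + 0.15·h(Tier 1) + 0.25·0 + 0.25·h(Tier 3) + 0.2·1
h(Tier 3) = 0.25·h(Escalated) + 0.1·h(Tier 1) + 0.25·0 + 0.15·h(Tier 3) + 0.25·1
Solving: h(Escalated) = 0.3365, h(Tier 1) = 0.4250, h(Tier 3) = 0.4431.
Starting from Tier 1, the probability is 0.4250.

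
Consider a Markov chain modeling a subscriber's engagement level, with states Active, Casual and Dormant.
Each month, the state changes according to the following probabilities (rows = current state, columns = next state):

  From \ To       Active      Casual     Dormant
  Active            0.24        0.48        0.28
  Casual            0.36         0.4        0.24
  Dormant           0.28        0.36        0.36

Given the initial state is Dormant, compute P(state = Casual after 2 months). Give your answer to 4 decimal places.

Sum over the intermediate state after 1 month:
P = P(Dormant→Active)·P(Active→Casual) + P(Dormant→Casual)·P(Casual→Casual) + P(Dormant→Dormant)·P(Dormant→Casual)
  = 0.28×0.48 + 0.36×0.4 + 0.36×0.36
  = 0.1344 + 0.1440 + 0.1296 = 0.4080

0.4080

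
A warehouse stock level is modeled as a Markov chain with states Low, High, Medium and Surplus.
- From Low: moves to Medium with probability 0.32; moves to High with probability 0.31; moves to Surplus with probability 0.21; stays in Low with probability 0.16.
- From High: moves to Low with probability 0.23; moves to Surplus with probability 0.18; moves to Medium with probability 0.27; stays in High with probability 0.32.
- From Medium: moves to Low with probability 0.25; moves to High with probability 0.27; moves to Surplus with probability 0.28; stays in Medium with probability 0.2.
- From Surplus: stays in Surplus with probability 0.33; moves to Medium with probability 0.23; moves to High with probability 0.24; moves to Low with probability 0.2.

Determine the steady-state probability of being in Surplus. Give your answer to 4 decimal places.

0.2490

Let the stationary distribution be π with π = πP and π_1 + π_2 + π_3 + π_4 = 1.
π_1 = 0.16·π_1 + 0.23·π_2 + 0.25·π_3 + 0.2·π_4
π_2 = 0.31·π_1 + 0.32·π_2 + 0.27·π_3 + 0.24·π_4
π_3 = 0.32·π_1 + 0.27·π_2 + 0.2·π_3 + 0.23·π_4
Solving with the normalization constraint gives π = (0.2127, 0.2853, 0.2530, 0.2490).
So the stationary probability of Surplus is 0.2490.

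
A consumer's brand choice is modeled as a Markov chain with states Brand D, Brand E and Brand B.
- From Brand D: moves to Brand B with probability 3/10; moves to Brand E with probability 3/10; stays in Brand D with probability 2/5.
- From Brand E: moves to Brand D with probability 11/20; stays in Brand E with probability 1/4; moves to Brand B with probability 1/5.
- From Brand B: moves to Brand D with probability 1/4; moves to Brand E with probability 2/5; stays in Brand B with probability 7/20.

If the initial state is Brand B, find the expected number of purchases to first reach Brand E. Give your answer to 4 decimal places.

Let t(s) be the expected number of purchases to first reach Brand E from state s, with t(Brand E) = 0. Conditioning on the first purchase:
t(Brand D) = 1 + 0.4·t(Brand D) + 0.3·t(Brand B)
t(Brand B) = 1 + 0.25·t(Brand D) + 0.35·t(Brand B)
Solving: t(Brand D) = 3.0159, t(Brand B) = 2.6984.
Expected purchases from Brand B to Brand E: 2.6984.

2.6984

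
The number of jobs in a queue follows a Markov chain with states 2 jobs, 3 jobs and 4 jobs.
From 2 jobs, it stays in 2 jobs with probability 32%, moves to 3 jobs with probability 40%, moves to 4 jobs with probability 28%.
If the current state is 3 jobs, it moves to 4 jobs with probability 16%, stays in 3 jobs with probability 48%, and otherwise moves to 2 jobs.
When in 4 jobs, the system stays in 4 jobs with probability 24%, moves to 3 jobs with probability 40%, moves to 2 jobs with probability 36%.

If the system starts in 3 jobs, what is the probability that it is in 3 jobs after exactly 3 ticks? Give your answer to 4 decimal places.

0.4351

Propagate the distribution vector 3 ticks from 3 jobs.
After 0 ticks: (0.0000, 1.0000, 0.0000)
After 1 tick: (0.3600, 0.4800, 0.1600)
After 2 ticks: (0.3456, 0.4384, 0.2160)
After 3 ticks: (0.3462, 0.4351, 0.2188)
P(in 3 jobs after 3 ticks) = 0.4351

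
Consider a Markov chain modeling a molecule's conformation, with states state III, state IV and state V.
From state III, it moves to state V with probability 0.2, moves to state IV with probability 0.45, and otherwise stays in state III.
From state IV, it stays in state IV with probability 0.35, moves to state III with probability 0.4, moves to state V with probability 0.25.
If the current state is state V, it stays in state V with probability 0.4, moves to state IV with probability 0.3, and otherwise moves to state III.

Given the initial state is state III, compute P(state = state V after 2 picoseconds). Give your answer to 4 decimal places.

Sum over the intermediate state after 1 picosecond:
P = P(state III→state III)·P(state III→state V) + P(state III→state IV)·P(state IV→state V) + P(state III→state V)·P(state V→state V)
  = 0.35×0.2 + 0.45×0.25 + 0.2×0.4
  = 0.0700 + 0.1125 + 0.0800 = 0.2625

0.2625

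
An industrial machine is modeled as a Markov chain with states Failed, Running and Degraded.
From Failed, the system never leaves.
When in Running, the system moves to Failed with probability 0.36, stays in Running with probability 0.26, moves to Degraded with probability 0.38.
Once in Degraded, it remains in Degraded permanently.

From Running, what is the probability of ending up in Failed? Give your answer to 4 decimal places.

0.4865

Let h(s) be the probability of absorption at Failed starting from transient state s. Then h(Failed) = 1 and h(Degraded) = 0. By first-step analysis:
h(Running) = 0.36·1 + 0.26·h(Running) + 0.38·0
Solving: h(Running) = 0.4865.
Starting from Running, the probability is 0.4865.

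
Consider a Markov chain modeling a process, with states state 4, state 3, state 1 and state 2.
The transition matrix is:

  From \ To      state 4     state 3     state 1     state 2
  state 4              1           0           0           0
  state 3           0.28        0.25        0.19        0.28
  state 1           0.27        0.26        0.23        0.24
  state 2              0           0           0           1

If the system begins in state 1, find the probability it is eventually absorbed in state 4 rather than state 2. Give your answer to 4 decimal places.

0.5213

Let h(s) be the probability of absorption at state 4 starting from transient state s. Then h(state 4) = 1 and h(state 2) = 0. By first-step analysis:
h(state 3) = 0.28·1 + 0.25·h(state 3) + 0.19·h(state 1) + 0.28·0
h(state 1) = 0.27·1 + 0.26·h(state 3) + 0.23·h(state 1) + 0.24·0
Solving: h(state 3) = 0.5054, h(state 1) = 0.5213.
Starting from state 1, the probability is 0.5213.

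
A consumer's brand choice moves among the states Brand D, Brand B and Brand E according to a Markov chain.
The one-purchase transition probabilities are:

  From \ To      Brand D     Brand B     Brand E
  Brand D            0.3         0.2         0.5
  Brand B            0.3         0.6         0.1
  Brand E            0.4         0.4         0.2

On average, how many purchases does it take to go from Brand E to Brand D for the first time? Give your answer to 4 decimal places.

Let t(s) be the expected number of purchases to first reach Brand D from state s, with t(Brand D) = 0. Conditioning on the first purchase:
t(Brand B) = 1 + 0.6·t(Brand B) + 0.1·t(Brand E)
t(Brand E) = 1 + 0.4·t(Brand B) + 0.2·t(Brand E)
Solving: t(Brand B) = 3.2143, t(Brand E) = 2.8571.
Expected purchases from Brand E to Brand D: 2.8571.

2.8571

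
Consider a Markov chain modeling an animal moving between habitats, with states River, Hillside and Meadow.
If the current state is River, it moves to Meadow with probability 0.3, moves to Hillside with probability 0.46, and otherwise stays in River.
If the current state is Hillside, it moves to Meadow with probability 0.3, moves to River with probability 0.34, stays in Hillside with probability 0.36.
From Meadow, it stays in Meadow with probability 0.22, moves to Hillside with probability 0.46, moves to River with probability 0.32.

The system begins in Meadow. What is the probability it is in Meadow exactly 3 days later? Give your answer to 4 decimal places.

0.2774

Propagate the distribution vector 3 days from Meadow.
After 0 days: (0.0000, 0.0000, 1.0000)
After 1 day: (0.3200, 0.4600, 0.2200)
After 2 days: (0.3036, 0.4140, 0.2824)
After 3 days: (0.3040, 0.4186, 0.2774)
P(in Meadow after 3 days) = 0.2774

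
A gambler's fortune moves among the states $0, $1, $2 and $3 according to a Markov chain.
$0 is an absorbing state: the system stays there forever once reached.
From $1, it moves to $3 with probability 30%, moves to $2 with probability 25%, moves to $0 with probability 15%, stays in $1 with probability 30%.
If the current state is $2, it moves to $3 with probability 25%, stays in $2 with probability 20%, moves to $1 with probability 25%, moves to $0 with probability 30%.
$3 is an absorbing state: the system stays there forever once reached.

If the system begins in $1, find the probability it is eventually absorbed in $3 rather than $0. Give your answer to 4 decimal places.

Let h(s) be the probability of absorption at $3 starting from transient state s. Then h($3) = 1 and h($0) = 0. By first-step analysis:
h($1) = 0.15·0 + 0.3·h($1) + 0.25·h($2) + 0.3·1
h($2) = 0.3·0 + 0.25·h($1) + 0.2·h($2) + 0.25·1
Solving: h($1) = 0.6080, h($2) = 0.5025.
Starting from $1, the probability is 0.6080.

0.6080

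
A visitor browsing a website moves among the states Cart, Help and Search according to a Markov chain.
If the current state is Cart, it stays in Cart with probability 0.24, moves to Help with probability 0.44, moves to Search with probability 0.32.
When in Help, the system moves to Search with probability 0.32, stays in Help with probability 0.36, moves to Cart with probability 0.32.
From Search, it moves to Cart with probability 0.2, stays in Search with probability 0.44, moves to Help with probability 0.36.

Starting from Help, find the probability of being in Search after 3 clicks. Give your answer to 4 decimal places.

Propagate the distribution vector 3 clicks from Help.
After 0 clicks: (0.0000, 1.0000, 0.0000)
After 1 click: (0.3200, 0.3600, 0.3200)
After 2 clicks: (0.2560, 0.3856, 0.3584)
After 3 clicks: (0.2565, 0.3805, 0.3630)
P(in Search after 3 clicks) = 0.3630

0.3630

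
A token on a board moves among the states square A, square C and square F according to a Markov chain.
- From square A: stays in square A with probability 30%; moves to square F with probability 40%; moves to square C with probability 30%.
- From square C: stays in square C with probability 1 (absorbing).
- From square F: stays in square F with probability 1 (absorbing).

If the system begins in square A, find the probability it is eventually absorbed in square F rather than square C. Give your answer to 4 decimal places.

Let h(s) be the probability of absorption at square F starting from transient state s. Then h(square F) = 1 and h(square C) = 0. By first-step analysis:
h(square A) = 0.3·h(square A) + 0.3·0 + 0.4·1
Solving: h(square A) = 0.5714.
Starting from square A, the probability is 0.5714.

0.5714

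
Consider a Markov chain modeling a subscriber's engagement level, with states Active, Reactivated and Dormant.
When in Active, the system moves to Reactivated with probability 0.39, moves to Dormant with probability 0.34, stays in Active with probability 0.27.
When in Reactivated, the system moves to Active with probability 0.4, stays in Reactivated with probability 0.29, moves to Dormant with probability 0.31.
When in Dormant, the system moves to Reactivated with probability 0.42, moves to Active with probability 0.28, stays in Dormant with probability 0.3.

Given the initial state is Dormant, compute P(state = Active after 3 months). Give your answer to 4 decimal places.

0.3196

Propagate the distribution vector 3 months from Dormant.
After 0 months: (0.0000, 0.0000, 1.0000)
After 1 month: (0.2800, 0.4200, 0.3000)
After 2 months: (0.3276, 0.3570, 0.3154)
After 3 months: (0.3196, 0.3638, 0.3167)
P(in Active after 3 months) = 0.3196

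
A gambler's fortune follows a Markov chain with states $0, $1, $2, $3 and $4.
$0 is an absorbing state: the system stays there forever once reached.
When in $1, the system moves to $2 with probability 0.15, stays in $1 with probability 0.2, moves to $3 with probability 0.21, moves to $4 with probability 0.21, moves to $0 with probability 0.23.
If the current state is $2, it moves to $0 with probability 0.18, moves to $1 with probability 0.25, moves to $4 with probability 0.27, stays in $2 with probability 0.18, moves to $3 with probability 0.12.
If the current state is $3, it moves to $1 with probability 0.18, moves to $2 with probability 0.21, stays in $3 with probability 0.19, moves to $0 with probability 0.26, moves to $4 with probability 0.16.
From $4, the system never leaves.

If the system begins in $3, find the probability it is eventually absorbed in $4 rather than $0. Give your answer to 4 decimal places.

0.4446

Let h(s) be the probability of absorption at $4 starting from transient state s. Then h($4) = 1 and h($0) = 0. By first-step analysis:
h($1) = 0.23·0 + 0.2·h($1) + 0.15·h($2) + 0.21·h($3) + 0.21·1
h($2) = 0.18·0 + 0.25·h($1) + 0.18·h($2) + 0.12·h($3) + 0.27·1
h($3) = 0.26·0 + 0.18·h($1) + 0.21·h($2) + 0.19·h($3) + 0.16·1
Solving: h($1) = 0.4806, h($2) = 0.5409, h($3) = 0.4446.
Starting from $3, the probability is 0.4446.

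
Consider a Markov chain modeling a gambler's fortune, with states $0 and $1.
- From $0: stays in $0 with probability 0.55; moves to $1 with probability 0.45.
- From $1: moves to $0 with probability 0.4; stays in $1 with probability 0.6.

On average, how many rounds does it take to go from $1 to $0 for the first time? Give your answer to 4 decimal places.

Let t(s) be the expected number of rounds to first reach $0 from state s, with t($0) = 0. Conditioning on the first round:
t($1) = 1 + 0.6·t($1)
Solving: t($1) = 2.5000.
Expected rounds from $1 to $0: 2.5000.

2.5000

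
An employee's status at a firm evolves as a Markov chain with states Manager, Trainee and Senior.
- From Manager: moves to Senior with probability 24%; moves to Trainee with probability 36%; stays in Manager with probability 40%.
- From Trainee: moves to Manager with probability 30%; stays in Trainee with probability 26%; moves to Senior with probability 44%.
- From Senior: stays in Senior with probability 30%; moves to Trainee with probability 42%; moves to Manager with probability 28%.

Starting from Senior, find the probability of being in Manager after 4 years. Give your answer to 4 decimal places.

0.3260

Propagate the distribution vector 4 years from Senior.
After 0 years: (0.0000, 0.0000, 1.0000)
After 1 year: (0.2800, 0.4200, 0.3000)
After 2 years: (0.3220, 0.3360, 0.3420)
After 3 years: (0.3254, 0.3469, 0.3277)
After 4 years: (0.3260, 0.3450, 0.3290)
P(in Manager after 4 years) = 0.3260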